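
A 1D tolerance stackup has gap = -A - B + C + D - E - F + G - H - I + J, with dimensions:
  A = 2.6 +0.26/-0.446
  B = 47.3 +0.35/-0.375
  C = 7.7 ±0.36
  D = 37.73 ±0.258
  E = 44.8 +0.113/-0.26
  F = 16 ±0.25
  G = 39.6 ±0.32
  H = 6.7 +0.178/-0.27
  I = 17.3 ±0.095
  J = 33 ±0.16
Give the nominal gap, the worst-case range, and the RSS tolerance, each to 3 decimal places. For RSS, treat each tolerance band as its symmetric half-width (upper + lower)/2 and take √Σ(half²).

Stack each dimension's contribution:
  -A: nom -2.600 → Σnom=-2.600; wc +0.446/-0.260 → slack +0.446/-0.260; half-tol=0.353, Σhalf²=0.124609
  -B: nom -47.300 → Σnom=-49.900; wc +0.375/-0.350 → slack +0.821/-0.610; half-tol=0.362, Σhalf²=0.256015
  +C: nom +7.700 → Σnom=-42.200; wc +0.360/-0.360 → slack +1.181/-0.970; half-tol=0.360, Σhalf²=0.385615
  +D: nom +37.730 → Σnom=-4.470; wc +0.258/-0.258 → slack +1.439/-1.228; half-tol=0.258, Σhalf²=0.452179
  -E: nom -44.800 → Σnom=-49.270; wc +0.260/-0.113 → slack +1.699/-1.341; half-tol=0.186, Σhalf²=0.486961
  -F: nom -16.000 → Σnom=-65.270; wc +0.250/-0.250 → slack +1.949/-1.591; half-tol=0.250, Σhalf²=0.549462
  +G: nom +39.600 → Σnom=-25.670; wc +0.320/-0.320 → slack +2.269/-1.911; half-tol=0.320, Σhalf²=0.651862
  -H: nom -6.700 → Σnom=-32.370; wc +0.270/-0.178 → slack +2.539/-2.089; half-tol=0.224, Σhalf²=0.702038
  -I: nom -17.300 → Σnom=-49.670; wc +0.095/-0.095 → slack +2.634/-2.184; half-tol=0.095, Σhalf²=0.711063
  +J: nom +33.000 → Σnom=-16.670; wc +0.160/-0.160 → slack +2.794/-2.344; half-tol=0.160, Σhalf²=0.736662
Nominal = -16.670. Worst-case = [-16.670 - 2.344, -16.670 + 2.794] = [-19.014, -13.876]. RSS = √0.736662 = 0.858.

nominal=-16.670 wc=[-19.014,-13.876] rss=0.858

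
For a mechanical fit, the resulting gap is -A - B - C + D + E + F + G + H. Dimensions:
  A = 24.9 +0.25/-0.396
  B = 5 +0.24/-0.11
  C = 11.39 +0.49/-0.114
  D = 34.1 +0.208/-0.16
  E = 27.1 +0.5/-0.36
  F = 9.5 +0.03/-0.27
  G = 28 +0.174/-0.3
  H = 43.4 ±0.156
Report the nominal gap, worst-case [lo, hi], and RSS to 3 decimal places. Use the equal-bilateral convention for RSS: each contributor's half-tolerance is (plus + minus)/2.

nominal=100.810 wc=[98.584,102.498] rss=0.740

Stack each dimension's contribution:
  -A: nom -24.900 → Σnom=-24.900; wc +0.396/-0.250 → slack +0.396/-0.250; half-tol=0.323, Σhalf²=0.104329
  -B: nom -5.000 → Σnom=-29.900; wc +0.110/-0.240 → slack +0.506/-0.490; half-tol=0.175, Σhalf²=0.134954
  -C: nom -11.390 → Σnom=-41.290; wc +0.114/-0.490 → slack +0.620/-0.980; half-tol=0.302, Σhalf²=0.226158
  +D: nom +34.100 → Σnom=-7.190; wc +0.208/-0.160 → slack +0.828/-1.140; half-tol=0.184, Σhalf²=0.260014
  +E: nom +27.100 → Σnom=19.910; wc +0.500/-0.360 → slack +1.328/-1.500; half-tol=0.430, Σhalf²=0.444914
  +F: nom +9.500 → Σnom=29.410; wc +0.030/-0.270 → slack +1.358/-1.770; half-tol=0.150, Σhalf²=0.467414
  +G: nom +28.000 → Σnom=57.410; wc +0.174/-0.300 → slack +1.532/-2.070; half-tol=0.237, Σhalf²=0.523583
  +H: nom +43.400 → Σnom=100.810; wc +0.156/-0.156 → slack +1.688/-2.226; half-tol=0.156, Σhalf²=0.547919
Nominal = 100.810. Worst-case = [100.810 - 2.226, 100.810 + 1.688] = [98.584, 102.498]. RSS = √0.547919 = 0.740.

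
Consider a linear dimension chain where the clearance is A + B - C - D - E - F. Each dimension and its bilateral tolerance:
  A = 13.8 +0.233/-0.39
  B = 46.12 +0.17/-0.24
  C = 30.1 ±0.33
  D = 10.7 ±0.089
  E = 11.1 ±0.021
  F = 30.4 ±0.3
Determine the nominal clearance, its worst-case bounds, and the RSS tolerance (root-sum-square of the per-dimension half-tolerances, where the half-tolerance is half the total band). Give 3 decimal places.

nominal=-22.380 wc=[-23.750,-21.237] rss=0.588

Stack each dimension's contribution:
  +A: nom +13.800 → Σnom=13.800; wc +0.233/-0.390 → slack +0.233/-0.390; half-tol=0.311, Σhalf²=0.097032
  +B: nom +46.120 → Σnom=59.920; wc +0.170/-0.240 → slack +0.403/-0.630; half-tol=0.205, Σhalf²=0.139057
  -C: nom -30.100 → Σnom=29.820; wc +0.330/-0.330 → slack +0.733/-0.960; half-tol=0.330, Σhalf²=0.247957
  -D: nom -10.700 → Σnom=19.120; wc +0.089/-0.089 → slack +0.822/-1.049; half-tol=0.089, Σhalf²=0.255878
  -E: nom -11.100 → Σnom=8.020; wc +0.021/-0.021 → slack +0.843/-1.070; half-tol=0.021, Σhalf²=0.256319
  -F: nom -30.400 → Σnom=-22.380; wc +0.300/-0.300 → slack +1.143/-1.370; half-tol=0.300, Σhalf²=0.346319
Nominal = -22.380. Worst-case = [-22.380 - 1.370, -22.380 + 1.143] = [-23.750, -21.237]. RSS = √0.346319 = 0.588.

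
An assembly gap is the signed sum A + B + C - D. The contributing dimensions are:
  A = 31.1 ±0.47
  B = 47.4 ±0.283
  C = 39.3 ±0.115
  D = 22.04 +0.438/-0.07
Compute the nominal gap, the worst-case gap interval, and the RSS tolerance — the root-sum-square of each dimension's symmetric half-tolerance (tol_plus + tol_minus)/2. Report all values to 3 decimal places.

nominal=95.760 wc=[94.454,96.698] rss=0.615

Stack each dimension's contribution:
  +A: nom +31.100 → Σnom=31.100; wc +0.470/-0.470 → slack +0.470/-0.470; half-tol=0.470, Σhalf²=0.220900
  +B: nom +47.400 → Σnom=78.500; wc +0.283/-0.283 → slack +0.753/-0.753; half-tol=0.283, Σhalf²=0.300989
  +C: nom +39.300 → Σnom=117.800; wc +0.115/-0.115 → slack +0.868/-0.868; half-tol=0.115, Σhalf²=0.314214
  -D: nom -22.040 → Σnom=95.760; wc +0.070/-0.438 → slack +0.938/-1.306; half-tol=0.254, Σhalf²=0.378730
Nominal = 95.760. Worst-case = [95.760 - 1.306, 95.760 + 0.938] = [94.454, 96.698]. RSS = √0.378730 = 0.615.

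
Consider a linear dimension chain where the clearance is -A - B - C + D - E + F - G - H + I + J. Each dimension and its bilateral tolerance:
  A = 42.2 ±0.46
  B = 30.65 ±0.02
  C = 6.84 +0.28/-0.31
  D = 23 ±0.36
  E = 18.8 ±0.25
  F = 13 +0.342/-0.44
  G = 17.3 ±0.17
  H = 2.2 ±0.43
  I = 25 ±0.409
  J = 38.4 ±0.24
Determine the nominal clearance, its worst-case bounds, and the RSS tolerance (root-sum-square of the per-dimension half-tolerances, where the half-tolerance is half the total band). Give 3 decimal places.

Stack each dimension's contribution:
  -A: nom -42.200 → Σnom=-42.200; wc +0.460/-0.460 → slack +0.460/-0.460; half-tol=0.460, Σhalf²=0.211600
  -B: nom -30.650 → Σnom=-72.850; wc +0.020/-0.020 → slack +0.480/-0.480; half-tol=0.020, Σhalf²=0.212000
  -C: nom -6.840 → Σnom=-79.690; wc +0.310/-0.280 → slack +0.790/-0.760; half-tol=0.295, Σhalf²=0.299025
  +D: nom +23.000 → Σnom=-56.690; wc +0.360/-0.360 → slack +1.150/-1.120; half-tol=0.360, Σhalf²=0.428625
  -E: nom -18.800 → Σnom=-75.490; wc +0.250/-0.250 → slack +1.400/-1.370; half-tol=0.250, Σhalf²=0.491125
  +F: nom +13.000 → Σnom=-62.490; wc +0.342/-0.440 → slack +1.742/-1.810; half-tol=0.391, Σhalf²=0.644006
  -G: nom -17.300 → Σnom=-79.790; wc +0.170/-0.170 → slack +1.912/-1.980; half-tol=0.170, Σhalf²=0.672906
  -H: nom -2.200 → Σnom=-81.990; wc +0.430/-0.430 → slack +2.342/-2.410; half-tol=0.430, Σhalf²=0.857806
  +I: nom +25.000 → Σnom=-56.990; wc +0.409/-0.409 → slack +2.751/-2.819; half-tol=0.409, Σhalf²=1.025087
  +J: nom +38.400 → Σnom=-18.590; wc +0.240/-0.240 → slack +2.991/-3.059; half-tol=0.240, Σhalf²=1.082687
Nominal = -18.590. Worst-case = [-18.590 - 3.059, -18.590 + 2.991] = [-21.649, -15.599]. RSS = √1.082687 = 1.041.

nominal=-18.590 wc=[-21.649,-15.599] rss=1.041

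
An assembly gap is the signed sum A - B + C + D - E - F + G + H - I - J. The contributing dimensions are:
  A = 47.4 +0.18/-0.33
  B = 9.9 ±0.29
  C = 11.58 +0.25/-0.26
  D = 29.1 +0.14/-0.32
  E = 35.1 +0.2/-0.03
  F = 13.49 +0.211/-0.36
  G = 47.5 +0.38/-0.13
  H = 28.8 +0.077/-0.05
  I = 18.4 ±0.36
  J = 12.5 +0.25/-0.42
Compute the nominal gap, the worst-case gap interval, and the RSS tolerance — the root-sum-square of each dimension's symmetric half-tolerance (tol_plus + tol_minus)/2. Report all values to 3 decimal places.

nominal=74.990 wc=[72.589,77.477] rss=0.820

Stack each dimension's contribution:
  +A: nom +47.400 → Σnom=47.400; wc +0.180/-0.330 → slack +0.180/-0.330; half-tol=0.255, Σhalf²=0.065025
  -B: nom -9.900 → Σnom=37.500; wc +0.290/-0.290 → slack +0.470/-0.620; half-tol=0.290, Σhalf²=0.149125
  +C: nom +11.580 → Σnom=49.080; wc +0.250/-0.260 → slack +0.720/-0.880; half-tol=0.255, Σhalf²=0.214150
  +D: nom +29.100 → Σnom=78.180; wc +0.140/-0.320 → slack +0.860/-1.200; half-tol=0.230, Σhalf²=0.267050
  -E: nom -35.100 → Σnom=43.080; wc +0.030/-0.200 → slack +0.890/-1.400; half-tol=0.115, Σhalf²=0.280275
  -F: nom -13.490 → Σnom=29.590; wc +0.360/-0.211 → slack +1.250/-1.611; half-tol=0.285, Σhalf²=0.361785
  +G: nom +47.500 → Σnom=77.090; wc +0.380/-0.130 → slack +1.630/-1.741; half-tol=0.255, Σhalf²=0.426810
  +H: nom +28.800 → Σnom=105.890; wc +0.077/-0.050 → slack +1.707/-1.791; half-tol=0.064, Σhalf²=0.430843
  -I: nom -18.400 → Σnom=87.490; wc +0.360/-0.360 → slack +2.067/-2.151; half-tol=0.360, Σhalf²=0.560442
  -J: nom -12.500 → Σnom=74.990; wc +0.420/-0.250 → slack +2.487/-2.401; half-tol=0.335, Σhalf²=0.672667
Nominal = 74.990. Worst-case = [74.990 - 2.401, 74.990 + 2.487] = [72.589, 77.477]. RSS = √0.672667 = 0.820.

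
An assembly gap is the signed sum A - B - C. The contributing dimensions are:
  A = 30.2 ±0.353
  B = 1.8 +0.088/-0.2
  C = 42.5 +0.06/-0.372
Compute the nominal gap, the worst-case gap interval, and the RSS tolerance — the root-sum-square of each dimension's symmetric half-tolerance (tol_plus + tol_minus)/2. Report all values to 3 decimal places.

Stack each dimension's contribution:
  +A: nom +30.200 → Σnom=30.200; wc +0.353/-0.353 → slack +0.353/-0.353; half-tol=0.353, Σhalf²=0.124609
  -B: nom -1.800 → Σnom=28.400; wc +0.200/-0.088 → slack +0.553/-0.441; half-tol=0.144, Σhalf²=0.145345
  -C: nom -42.500 → Σnom=-14.100; wc +0.372/-0.060 → slack +0.925/-0.501; half-tol=0.216, Σhalf²=0.192001
Nominal = -14.100. Worst-case = [-14.100 - 0.501, -14.100 + 0.925] = [-14.601, -13.175]. RSS = √0.192001 = 0.438.

nominal=-14.100 wc=[-14.601,-13.175] rss=0.438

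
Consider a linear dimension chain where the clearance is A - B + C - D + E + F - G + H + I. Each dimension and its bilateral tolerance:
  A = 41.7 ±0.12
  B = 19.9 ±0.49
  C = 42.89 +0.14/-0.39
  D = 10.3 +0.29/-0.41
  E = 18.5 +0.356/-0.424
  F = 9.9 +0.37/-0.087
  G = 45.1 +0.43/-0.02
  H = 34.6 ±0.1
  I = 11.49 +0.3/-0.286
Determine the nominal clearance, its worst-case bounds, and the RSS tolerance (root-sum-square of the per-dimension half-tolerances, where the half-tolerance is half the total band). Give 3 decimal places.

Stack each dimension's contribution:
  +A: nom +41.700 → Σnom=41.700; wc +0.120/-0.120 → slack +0.120/-0.120; half-tol=0.120, Σhalf²=0.014400
  -B: nom -19.900 → Σnom=21.800; wc +0.490/-0.490 → slack +0.610/-0.610; half-tol=0.490, Σhalf²=0.254500
  +C: nom +42.890 → Σnom=64.690; wc +0.140/-0.390 → slack +0.750/-1.000; half-tol=0.265, Σhalf²=0.324725
  -D: nom -10.300 → Σnom=54.390; wc +0.410/-0.290 → slack +1.160/-1.290; half-tol=0.350, Σhalf²=0.447225
  +E: nom +18.500 → Σnom=72.890; wc +0.356/-0.424 → slack +1.516/-1.714; half-tol=0.390, Σhalf²=0.599325
  +F: nom +9.900 → Σnom=82.790; wc +0.370/-0.087 → slack +1.886/-1.801; half-tol=0.228, Σhalf²=0.651537
  -G: nom -45.100 → Σnom=37.690; wc +0.020/-0.430 → slack +1.906/-2.231; half-tol=0.225, Σhalf²=0.702162
  +H: nom +34.600 → Σnom=72.290; wc +0.100/-0.100 → slack +2.006/-2.331; half-tol=0.100, Σhalf²=0.712162
  +I: nom +11.490 → Σnom=83.780; wc +0.300/-0.286 → slack +2.306/-2.617; half-tol=0.293, Σhalf²=0.798011
Nominal = 83.780. Worst-case = [83.780 - 2.617, 83.780 + 2.306] = [81.163, 86.086]. RSS = √0.798011 = 0.893.

nominal=83.780 wc=[81.163,86.086] rss=0.893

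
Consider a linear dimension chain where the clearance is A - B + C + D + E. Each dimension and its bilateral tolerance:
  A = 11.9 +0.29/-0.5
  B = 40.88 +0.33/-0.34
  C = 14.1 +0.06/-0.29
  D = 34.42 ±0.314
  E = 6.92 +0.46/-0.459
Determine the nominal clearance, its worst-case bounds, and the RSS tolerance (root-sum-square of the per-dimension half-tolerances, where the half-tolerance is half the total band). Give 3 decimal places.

nominal=26.460 wc=[24.567,27.924] rss=0.780

Stack each dimension's contribution:
  +A: nom +11.900 → Σnom=11.900; wc +0.290/-0.500 → slack +0.290/-0.500; half-tol=0.395, Σhalf²=0.156025
  -B: nom -40.880 → Σnom=-28.980; wc +0.340/-0.330 → slack +0.630/-0.830; half-tol=0.335, Σhalf²=0.268250
  +C: nom +14.100 → Σnom=-14.880; wc +0.060/-0.290 → slack +0.690/-1.120; half-tol=0.175, Σhalf²=0.298875
  +D: nom +34.420 → Σnom=19.540; wc +0.314/-0.314 → slack +1.004/-1.434; half-tol=0.314, Σhalf²=0.397471
  +E: nom +6.920 → Σnom=26.460; wc +0.460/-0.459 → slack +1.464/-1.893; half-tol=0.460, Σhalf²=0.608611
Nominal = 26.460. Worst-case = [26.460 - 1.893, 26.460 + 1.464] = [24.567, 27.924]. RSS = √0.608611 = 0.780.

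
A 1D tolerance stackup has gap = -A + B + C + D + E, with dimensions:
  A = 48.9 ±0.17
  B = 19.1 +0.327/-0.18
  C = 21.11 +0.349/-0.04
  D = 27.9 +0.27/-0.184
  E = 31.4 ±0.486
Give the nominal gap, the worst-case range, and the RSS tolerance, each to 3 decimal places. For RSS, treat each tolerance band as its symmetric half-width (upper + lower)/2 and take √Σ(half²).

Stack each dimension's contribution:
  -A: nom -48.900 → Σnom=-48.900; wc +0.170/-0.170 → slack +0.170/-0.170; half-tol=0.170, Σhalf²=0.028900
  +B: nom +19.100 → Σnom=-29.800; wc +0.327/-0.180 → slack +0.497/-0.350; half-tol=0.254, Σhalf²=0.093162
  +C: nom +21.110 → Σnom=-8.690; wc +0.349/-0.040 → slack +0.846/-0.390; half-tol=0.194, Σhalf²=0.130993
  +D: nom +27.900 → Σnom=19.210; wc +0.270/-0.184 → slack +1.116/-0.574; half-tol=0.227, Σhalf²=0.182522
  +E: nom +31.400 → Σnom=50.610; wc +0.486/-0.486 → slack +1.602/-1.060; half-tol=0.486, Σhalf²=0.418717
Nominal = 50.610. Worst-case = [50.610 - 1.060, 50.610 + 1.602] = [49.550, 52.212]. RSS = √0.418717 = 0.647.

nominal=50.610 wc=[49.550,52.212] rss=0.647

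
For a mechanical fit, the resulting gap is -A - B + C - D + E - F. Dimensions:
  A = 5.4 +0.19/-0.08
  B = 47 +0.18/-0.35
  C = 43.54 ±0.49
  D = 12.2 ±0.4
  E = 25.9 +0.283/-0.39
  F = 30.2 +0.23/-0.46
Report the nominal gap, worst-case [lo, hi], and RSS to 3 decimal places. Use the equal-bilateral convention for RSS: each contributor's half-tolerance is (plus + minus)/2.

Stack each dimension's contribution:
  -A: nom -5.400 → Σnom=-5.400; wc +0.080/-0.190 → slack +0.080/-0.190; half-tol=0.135, Σhalf²=0.018225
  -B: nom -47.000 → Σnom=-52.400; wc +0.350/-0.180 → slack +0.430/-0.370; half-tol=0.265, Σhalf²=0.088450
  +C: nom +43.540 → Σnom=-8.860; wc +0.490/-0.490 → slack +0.920/-0.860; half-tol=0.490, Σhalf²=0.328550
  -D: nom -12.200 → Σnom=-21.060; wc +0.400/-0.400 → slack +1.320/-1.260; half-tol=0.400, Σhalf²=0.488550
  +E: nom +25.900 → Σnom=4.840; wc +0.283/-0.390 → slack +1.603/-1.650; half-tol=0.337, Σhalf²=0.601782
  -F: nom -30.200 → Σnom=-25.360; wc +0.460/-0.230 → slack +2.063/-1.880; half-tol=0.345, Σhalf²=0.720807
Nominal = -25.360. Worst-case = [-25.360 - 1.880, -25.360 + 2.063] = [-27.240, -23.297]. RSS = √0.720807 = 0.849.

nominal=-25.360 wc=[-27.240,-23.297] rss=0.849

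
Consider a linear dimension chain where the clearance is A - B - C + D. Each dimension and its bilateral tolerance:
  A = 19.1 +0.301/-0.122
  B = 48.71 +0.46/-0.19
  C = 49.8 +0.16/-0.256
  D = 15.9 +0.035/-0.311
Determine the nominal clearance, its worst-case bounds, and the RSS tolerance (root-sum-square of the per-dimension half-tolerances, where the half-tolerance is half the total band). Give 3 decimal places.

Stack each dimension's contribution:
  +A: nom +19.100 → Σnom=19.100; wc +0.301/-0.122 → slack +0.301/-0.122; half-tol=0.211, Σhalf²=0.044732
  -B: nom -48.710 → Σnom=-29.610; wc +0.190/-0.460 → slack +0.491/-0.582; half-tol=0.325, Σhalf²=0.150357
  -C: nom -49.800 → Σnom=-79.410; wc +0.256/-0.160 → slack +0.747/-0.742; half-tol=0.208, Σhalf²=0.193621
  +D: nom +15.900 → Σnom=-63.510; wc +0.035/-0.311 → slack +0.782/-1.053; half-tol=0.173, Σhalf²=0.223550
Nominal = -63.510. Worst-case = [-63.510 - 1.053, -63.510 + 0.782] = [-64.563, -62.728]. RSS = √0.223550 = 0.473.

nominal=-63.510 wc=[-64.563,-62.728] rss=0.473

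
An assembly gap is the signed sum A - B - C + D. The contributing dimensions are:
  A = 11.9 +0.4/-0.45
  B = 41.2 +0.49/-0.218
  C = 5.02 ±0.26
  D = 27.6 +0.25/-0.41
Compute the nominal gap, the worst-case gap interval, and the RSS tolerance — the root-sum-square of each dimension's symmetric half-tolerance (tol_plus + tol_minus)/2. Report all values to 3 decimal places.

nominal=-6.720 wc=[-8.330,-5.592] rss=0.695

Stack each dimension's contribution:
  +A: nom +11.900 → Σnom=11.900; wc +0.400/-0.450 → slack +0.400/-0.450; half-tol=0.425, Σhalf²=0.180625
  -B: nom -41.200 → Σnom=-29.300; wc +0.218/-0.490 → slack +0.618/-0.940; half-tol=0.354, Σhalf²=0.305941
  -C: nom -5.020 → Σnom=-34.320; wc +0.260/-0.260 → slack +0.878/-1.200; half-tol=0.260, Σhalf²=0.373541
  +D: nom +27.600 → Σnom=-6.720; wc +0.250/-0.410 → slack +1.128/-1.610; half-tol=0.330, Σhalf²=0.482441
Nominal = -6.720. Worst-case = [-6.720 - 1.610, -6.720 + 1.128] = [-8.330, -5.592]. RSS = √0.482441 = 0.695.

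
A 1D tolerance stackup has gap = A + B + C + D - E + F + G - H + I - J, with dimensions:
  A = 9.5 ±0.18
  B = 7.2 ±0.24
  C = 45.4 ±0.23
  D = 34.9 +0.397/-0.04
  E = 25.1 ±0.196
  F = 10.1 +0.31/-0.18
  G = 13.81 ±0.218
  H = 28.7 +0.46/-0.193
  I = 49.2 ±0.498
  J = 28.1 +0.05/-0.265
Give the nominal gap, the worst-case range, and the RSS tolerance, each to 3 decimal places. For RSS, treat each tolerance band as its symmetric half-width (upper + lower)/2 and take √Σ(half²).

Stack each dimension's contribution:
  +A: nom +9.500 → Σnom=9.500; wc +0.180/-0.180 → slack +0.180/-0.180; half-tol=0.180, Σhalf²=0.032400
  +B: nom +7.200 → Σnom=16.700; wc +0.240/-0.240 → slack +0.420/-0.420; half-tol=0.240, Σhalf²=0.090000
  +C: nom +45.400 → Σnom=62.100; wc +0.230/-0.230 → slack +0.650/-0.650; half-tol=0.230, Σhalf²=0.142900
  +D: nom +34.900 → Σnom=97.000; wc +0.397/-0.040 → slack +1.047/-0.690; half-tol=0.218, Σhalf²=0.190642
  -E: nom -25.100 → Σnom=71.900; wc +0.196/-0.196 → slack +1.243/-0.886; half-tol=0.196, Σhalf²=0.229058
  +F: nom +10.100 → Σnom=82.000; wc +0.310/-0.180 → slack +1.553/-1.066; half-tol=0.245, Σhalf²=0.289083
  +G: nom +13.810 → Σnom=95.810; wc +0.218/-0.218 → slack +1.771/-1.284; half-tol=0.218, Σhalf²=0.336607
  -H: nom -28.700 → Σnom=67.110; wc +0.193/-0.460 → slack +1.964/-1.744; half-tol=0.327, Σhalf²=0.443210
  +I: nom +49.200 → Σnom=116.310; wc +0.498/-0.498 → slack +2.462/-2.242; half-tol=0.498, Σhalf²=0.691214
  -J: nom -28.100 → Σnom=88.210; wc +0.265/-0.050 → slack +2.727/-2.292; half-tol=0.158, Σhalf²=0.716020
Nominal = 88.210. Worst-case = [88.210 - 2.292, 88.210 + 2.727] = [85.918, 90.937]. RSS = √0.716020 = 0.846.

nominal=88.210 wc=[85.918,90.937] rss=0.846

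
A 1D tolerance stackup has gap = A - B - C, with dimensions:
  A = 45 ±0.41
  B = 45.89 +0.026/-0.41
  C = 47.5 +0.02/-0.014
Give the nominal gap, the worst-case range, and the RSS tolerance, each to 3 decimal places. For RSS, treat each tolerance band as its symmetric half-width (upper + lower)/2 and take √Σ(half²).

nominal=-48.390 wc=[-48.846,-47.556] rss=0.465

Stack each dimension's contribution:
  +A: nom +45.000 → Σnom=45.000; wc +0.410/-0.410 → slack +0.410/-0.410; half-tol=0.410, Σhalf²=0.168100
  -B: nom -45.890 → Σnom=-0.890; wc +0.410/-0.026 → slack +0.820/-0.436; half-tol=0.218, Σhalf²=0.215624
  -C: nom -47.500 → Σnom=-48.390; wc +0.014/-0.020 → slack +0.834/-0.456; half-tol=0.017, Σhalf²=0.215913
Nominal = -48.390. Worst-case = [-48.390 - 0.456, -48.390 + 0.834] = [-48.846, -47.556]. RSS = √0.215913 = 0.465.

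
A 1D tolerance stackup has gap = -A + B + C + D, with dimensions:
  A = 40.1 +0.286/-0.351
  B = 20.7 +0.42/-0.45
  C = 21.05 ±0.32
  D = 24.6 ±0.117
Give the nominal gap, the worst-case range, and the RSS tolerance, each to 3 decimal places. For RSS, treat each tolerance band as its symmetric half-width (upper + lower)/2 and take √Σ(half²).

nominal=26.250 wc=[25.077,27.458] rss=0.638

Stack each dimension's contribution:
  -A: nom -40.100 → Σnom=-40.100; wc +0.351/-0.286 → slack +0.351/-0.286; half-tol=0.319, Σhalf²=0.101442
  +B: nom +20.700 → Σnom=-19.400; wc +0.420/-0.450 → slack +0.771/-0.736; half-tol=0.435, Σhalf²=0.290667
  +C: nom +21.050 → Σnom=1.650; wc +0.320/-0.320 → slack +1.091/-1.056; half-tol=0.320, Σhalf²=0.393067
  +D: nom +24.600 → Σnom=26.250; wc +0.117/-0.117 → slack +1.208/-1.173; half-tol=0.117, Σhalf²=0.406756
Nominal = 26.250. Worst-case = [26.250 - 1.173, 26.250 + 1.208] = [25.077, 27.458]. RSS = √0.406756 = 0.638.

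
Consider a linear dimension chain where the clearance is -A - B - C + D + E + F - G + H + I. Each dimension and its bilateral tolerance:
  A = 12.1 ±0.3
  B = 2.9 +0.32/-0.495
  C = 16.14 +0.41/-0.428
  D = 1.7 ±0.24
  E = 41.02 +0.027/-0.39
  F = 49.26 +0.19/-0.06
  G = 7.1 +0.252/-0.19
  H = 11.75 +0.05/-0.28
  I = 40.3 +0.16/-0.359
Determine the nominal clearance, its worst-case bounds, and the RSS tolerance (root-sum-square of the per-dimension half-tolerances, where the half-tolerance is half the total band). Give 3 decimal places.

Stack each dimension's contribution:
  -A: nom -12.100 → Σnom=-12.100; wc +0.300/-0.300 → slack +0.300/-0.300; half-tol=0.300, Σhalf²=0.090000
  -B: nom -2.900 → Σnom=-15.000; wc +0.495/-0.320 → slack +0.795/-0.620; half-tol=0.407, Σhalf²=0.256056
  -C: nom -16.140 → Σnom=-31.140; wc +0.428/-0.410 → slack +1.223/-1.030; half-tol=0.419, Σhalf²=0.431617
  +D: nom +1.700 → Σnom=-29.440; wc +0.240/-0.240 → slack +1.463/-1.270; half-tol=0.240, Σhalf²=0.489217
  +E: nom +41.020 → Σnom=11.580; wc +0.027/-0.390 → slack +1.490/-1.660; half-tol=0.209, Σhalf²=0.532689
  +F: nom +49.260 → Σnom=60.840; wc +0.190/-0.060 → slack +1.680/-1.720; half-tol=0.125, Σhalf²=0.548314
  -G: nom -7.100 → Σnom=53.740; wc +0.190/-0.252 → slack +1.870/-1.972; half-tol=0.221, Σhalf²=0.597155
  +H: nom +11.750 → Σnom=65.490; wc +0.050/-0.280 → slack +1.920/-2.252; half-tol=0.165, Σhalf²=0.624381
  +I: nom +40.300 → Σnom=105.790; wc +0.160/-0.359 → slack +2.080/-2.611; half-tol=0.260, Σhalf²=0.691721
Nominal = 105.790. Worst-case = [105.790 - 2.611, 105.790 + 2.080] = [103.179, 107.870]. RSS = √0.691721 = 0.832.

nominal=105.790 wc=[103.179,107.870] rss=0.832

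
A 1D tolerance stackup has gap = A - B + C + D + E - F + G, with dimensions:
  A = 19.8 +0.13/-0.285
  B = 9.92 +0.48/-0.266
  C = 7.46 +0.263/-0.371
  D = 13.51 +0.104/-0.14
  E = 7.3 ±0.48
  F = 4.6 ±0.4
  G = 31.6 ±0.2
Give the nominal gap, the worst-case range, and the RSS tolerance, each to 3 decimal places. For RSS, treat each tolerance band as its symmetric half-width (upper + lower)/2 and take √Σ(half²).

Stack each dimension's contribution:
  +A: nom +19.800 → Σnom=19.800; wc +0.130/-0.285 → slack +0.130/-0.285; half-tol=0.207, Σhalf²=0.043056
  -B: nom -9.920 → Σnom=9.880; wc +0.266/-0.480 → slack +0.396/-0.765; half-tol=0.373, Σhalf²=0.182185
  +C: nom +7.460 → Σnom=17.340; wc +0.263/-0.371 → slack +0.659/-1.136; half-tol=0.317, Σhalf²=0.282674
  +D: nom +13.510 → Σnom=30.850; wc +0.104/-0.140 → slack +0.763/-1.276; half-tol=0.122, Σhalf²=0.297558
  +E: nom +7.300 → Σnom=38.150; wc +0.480/-0.480 → slack +1.243/-1.756; half-tol=0.480, Σhalf²=0.527958
  -F: nom -4.600 → Σnom=33.550; wc +0.400/-0.400 → slack +1.643/-2.156; half-tol=0.400, Σhalf²=0.687958
  +G: nom +31.600 → Σnom=65.150; wc +0.200/-0.200 → slack +1.843/-2.356; half-tol=0.200, Σhalf²=0.727958
Nominal = 65.150. Worst-case = [65.150 - 2.356, 65.150 + 1.843] = [62.794, 66.993]. RSS = √0.727958 = 0.853.

nominal=65.150 wc=[62.794,66.993] rss=0.853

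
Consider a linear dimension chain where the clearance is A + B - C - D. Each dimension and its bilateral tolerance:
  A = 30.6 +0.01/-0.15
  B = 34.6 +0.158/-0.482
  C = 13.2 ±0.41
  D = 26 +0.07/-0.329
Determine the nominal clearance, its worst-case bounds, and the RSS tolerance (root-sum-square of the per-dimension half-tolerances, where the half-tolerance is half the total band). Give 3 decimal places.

nominal=26.000 wc=[24.888,26.907] rss=0.563

Stack each dimension's contribution:
  +A: nom +30.600 → Σnom=30.600; wc +0.010/-0.150 → slack +0.010/-0.150; half-tol=0.080, Σhalf²=0.006400
  +B: nom +34.600 → Σnom=65.200; wc +0.158/-0.482 → slack +0.168/-0.632; half-tol=0.320, Σhalf²=0.108800
  -C: nom -13.200 → Σnom=52.000; wc +0.410/-0.410 → slack +0.578/-1.042; half-tol=0.410, Σhalf²=0.276900
  -D: nom -26.000 → Σnom=26.000; wc +0.329/-0.070 → slack +0.907/-1.112; half-tol=0.200, Σhalf²=0.316700
Nominal = 26.000. Worst-case = [26.000 - 1.112, 26.000 + 0.907] = [24.888, 26.907]. RSS = √0.316700 = 0.563.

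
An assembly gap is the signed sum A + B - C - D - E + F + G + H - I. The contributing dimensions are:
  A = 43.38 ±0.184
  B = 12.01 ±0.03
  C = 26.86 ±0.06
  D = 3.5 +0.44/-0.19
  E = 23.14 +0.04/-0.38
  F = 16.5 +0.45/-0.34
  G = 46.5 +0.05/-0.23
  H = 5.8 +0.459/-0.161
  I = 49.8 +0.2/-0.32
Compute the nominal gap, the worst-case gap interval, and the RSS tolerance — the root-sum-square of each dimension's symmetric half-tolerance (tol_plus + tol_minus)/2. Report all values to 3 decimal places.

Stack each dimension's contribution:
  +A: nom +43.380 → Σnom=43.380; wc +0.184/-0.184 → slack +0.184/-0.184; half-tol=0.184, Σhalf²=0.033856
  +B: nom +12.010 → Σnom=55.390; wc +0.030/-0.030 → slack +0.214/-0.214; half-tol=0.030, Σhalf²=0.034756
  -C: nom -26.860 → Σnom=28.530; wc +0.060/-0.060 → slack +0.274/-0.274; half-tol=0.060, Σhalf²=0.038356
  -D: nom -3.500 → Σnom=25.030; wc +0.190/-0.440 → slack +0.464/-0.714; half-tol=0.315, Σhalf²=0.137581
  -E: nom -23.140 → Σnom=1.890; wc +0.380/-0.040 → slack +0.844/-0.754; half-tol=0.210, Σhalf²=0.181681
  +F: nom +16.500 → Σnom=18.390; wc +0.450/-0.340 → slack +1.294/-1.094; half-tol=0.395, Σhalf²=0.337706
  +G: nom +46.500 → Σnom=64.890; wc +0.050/-0.230 → slack +1.344/-1.324; half-tol=0.140, Σhalf²=0.357306
  +H: nom +5.800 → Σnom=70.690; wc +0.459/-0.161 → slack +1.803/-1.485; half-tol=0.310, Σhalf²=0.453406
  -I: nom -49.800 → Σnom=20.890; wc +0.320/-0.200 → slack +2.123/-1.685; half-tol=0.260, Σhalf²=0.521006
Nominal = 20.890. Worst-case = [20.890 - 1.685, 20.890 + 2.123] = [19.205, 23.013]. RSS = √0.521006 = 0.722.

nominal=20.890 wc=[19.205,23.013] rss=0.722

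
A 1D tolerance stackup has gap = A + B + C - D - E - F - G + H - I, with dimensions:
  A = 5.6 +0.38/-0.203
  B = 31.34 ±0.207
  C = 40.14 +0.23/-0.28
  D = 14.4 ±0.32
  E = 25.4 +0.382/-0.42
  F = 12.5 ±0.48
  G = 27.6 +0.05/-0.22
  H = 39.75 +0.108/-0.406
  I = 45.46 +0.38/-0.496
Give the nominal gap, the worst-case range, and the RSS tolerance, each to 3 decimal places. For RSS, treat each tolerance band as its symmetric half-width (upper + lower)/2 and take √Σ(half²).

Stack each dimension's contribution:
  +A: nom +5.600 → Σnom=5.600; wc +0.380/-0.203 → slack +0.380/-0.203; half-tol=0.291, Σhalf²=0.084972
  +B: nom +31.340 → Σnom=36.940; wc +0.207/-0.207 → slack +0.587/-0.410; half-tol=0.207, Σhalf²=0.127821
  +C: nom +40.140 → Σnom=77.080; wc +0.230/-0.280 → slack +0.817/-0.690; half-tol=0.255, Σhalf²=0.192846
  -D: nom -14.400 → Σnom=62.680; wc +0.320/-0.320 → slack +1.137/-1.010; half-tol=0.320, Σhalf²=0.295246
  -E: nom -25.400 → Σnom=37.280; wc +0.420/-0.382 → slack +1.557/-1.392; half-tol=0.401, Σhalf²=0.456047
  -F: nom -12.500 → Σnom=24.780; wc +0.480/-0.480 → slack +2.037/-1.872; half-tol=0.480, Σhalf²=0.686447
  -G: nom -27.600 → Σnom=-2.820; wc +0.220/-0.050 → slack +2.257/-1.922; half-tol=0.135, Σhalf²=0.704672
  +H: nom +39.750 → Σnom=36.930; wc +0.108/-0.406 → slack +2.365/-2.328; half-tol=0.257, Σhalf²=0.770721
  -I: nom -45.460 → Σnom=-8.530; wc +0.496/-0.380 → slack +2.861/-2.708; half-tol=0.438, Σhalf²=0.962565
Nominal = -8.530. Worst-case = [-8.530 - 2.708, -8.530 + 2.861] = [-11.238, -5.669]. RSS = √0.962565 = 0.981.

nominal=-8.530 wc=[-11.238,-5.669] rss=0.981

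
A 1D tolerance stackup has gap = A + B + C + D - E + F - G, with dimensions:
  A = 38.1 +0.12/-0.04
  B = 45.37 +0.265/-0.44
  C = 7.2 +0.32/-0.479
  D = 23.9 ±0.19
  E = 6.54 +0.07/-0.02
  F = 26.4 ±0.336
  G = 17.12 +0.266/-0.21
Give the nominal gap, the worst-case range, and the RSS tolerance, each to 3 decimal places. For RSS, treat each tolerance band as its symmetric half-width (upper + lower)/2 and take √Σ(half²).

Stack each dimension's contribution:
  +A: nom +38.100 → Σnom=38.100; wc +0.120/-0.040 → slack +0.120/-0.040; half-tol=0.080, Σhalf²=0.006400
  +B: nom +45.370 → Σnom=83.470; wc +0.265/-0.440 → slack +0.385/-0.480; half-tol=0.353, Σhalf²=0.130656
  +C: nom +7.200 → Σnom=90.670; wc +0.320/-0.479 → slack +0.705/-0.959; half-tol=0.399, Σhalf²=0.290257
  +D: nom +23.900 → Σnom=114.570; wc +0.190/-0.190 → slack +0.895/-1.149; half-tol=0.190, Σhalf²=0.326357
  -E: nom -6.540 → Σnom=108.030; wc +0.020/-0.070 → slack +0.915/-1.219; half-tol=0.045, Σhalf²=0.328382
  +F: nom +26.400 → Σnom=134.430; wc +0.336/-0.336 → slack +1.251/-1.555; half-tol=0.336, Σhalf²=0.441278
  -G: nom -17.120 → Σnom=117.310; wc +0.210/-0.266 → slack +1.461/-1.821; half-tol=0.238, Σhalf²=0.497922
Nominal = 117.310. Worst-case = [117.310 - 1.821, 117.310 + 1.461] = [115.489, 118.771]. RSS = √0.497922 = 0.706.

nominal=117.310 wc=[115.489,118.771] rss=0.706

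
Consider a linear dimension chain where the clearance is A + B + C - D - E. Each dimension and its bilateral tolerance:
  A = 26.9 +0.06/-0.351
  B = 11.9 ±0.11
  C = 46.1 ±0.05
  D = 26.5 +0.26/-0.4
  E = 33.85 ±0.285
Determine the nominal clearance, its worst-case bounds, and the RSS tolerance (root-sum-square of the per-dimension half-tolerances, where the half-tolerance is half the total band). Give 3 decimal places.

Stack each dimension's contribution:
  +A: nom +26.900 → Σnom=26.900; wc +0.060/-0.351 → slack +0.060/-0.351; half-tol=0.205, Σhalf²=0.042230
  +B: nom +11.900 → Σnom=38.800; wc +0.110/-0.110 → slack +0.170/-0.461; half-tol=0.110, Σhalf²=0.054330
  +C: nom +46.100 → Σnom=84.900; wc +0.050/-0.050 → slack +0.220/-0.511; half-tol=0.050, Σhalf²=0.056830
  -D: nom -26.500 → Σnom=58.400; wc +0.400/-0.260 → slack +0.620/-0.771; half-tol=0.330, Σhalf²=0.165730
  -E: nom -33.850 → Σnom=24.550; wc +0.285/-0.285 → slack +0.905/-1.056; half-tol=0.285, Σhalf²=0.246955
Nominal = 24.550. Worst-case = [24.550 - 1.056, 24.550 + 0.905] = [23.494, 25.455]. RSS = √0.246955 = 0.497.

nominal=24.550 wc=[23.494,25.455] rss=0.497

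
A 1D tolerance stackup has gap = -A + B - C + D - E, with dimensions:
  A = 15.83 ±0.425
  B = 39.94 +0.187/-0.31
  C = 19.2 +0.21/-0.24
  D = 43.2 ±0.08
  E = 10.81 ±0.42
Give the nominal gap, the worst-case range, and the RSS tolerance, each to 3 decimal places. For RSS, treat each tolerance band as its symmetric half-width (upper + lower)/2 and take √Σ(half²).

nominal=37.300 wc=[35.855,38.652] rss=0.690

Stack each dimension's contribution:
  -A: nom -15.830 → Σnom=-15.830; wc +0.425/-0.425 → slack +0.425/-0.425; half-tol=0.425, Σhalf²=0.180625
  +B: nom +39.940 → Σnom=24.110; wc +0.187/-0.310 → slack +0.612/-0.735; half-tol=0.248, Σhalf²=0.242377
  -C: nom -19.200 → Σnom=4.910; wc +0.240/-0.210 → slack +0.852/-0.945; half-tol=0.225, Σhalf²=0.293002
  +D: nom +43.200 → Σnom=48.110; wc +0.080/-0.080 → slack +0.932/-1.025; half-tol=0.080, Σhalf²=0.299402
  -E: nom -10.810 → Σnom=37.300; wc +0.420/-0.420 → slack +1.352/-1.445; half-tol=0.420, Σhalf²=0.475802
Nominal = 37.300. Worst-case = [37.300 - 1.445, 37.300 + 1.352] = [35.855, 38.652]. RSS = √0.475802 = 0.690.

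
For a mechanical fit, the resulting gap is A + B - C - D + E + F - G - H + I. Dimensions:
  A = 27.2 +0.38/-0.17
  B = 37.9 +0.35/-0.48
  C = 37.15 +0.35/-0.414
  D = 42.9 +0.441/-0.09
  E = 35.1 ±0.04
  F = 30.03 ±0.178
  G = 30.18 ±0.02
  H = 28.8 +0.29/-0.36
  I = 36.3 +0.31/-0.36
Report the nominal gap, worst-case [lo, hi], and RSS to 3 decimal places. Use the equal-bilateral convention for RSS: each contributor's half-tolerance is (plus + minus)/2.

nominal=27.500 wc=[25.171,29.642] rss=0.846

Stack each dimension's contribution:
  +A: nom +27.200 → Σnom=27.200; wc +0.380/-0.170 → slack +0.380/-0.170; half-tol=0.275, Σhalf²=0.075625
  +B: nom +37.900 → Σnom=65.100; wc +0.350/-0.480 → slack +0.730/-0.650; half-tol=0.415, Σhalf²=0.247850
  -C: nom -37.150 → Σnom=27.950; wc +0.414/-0.350 → slack +1.144/-1.000; half-tol=0.382, Σhalf²=0.393774
  -D: nom -42.900 → Σnom=-14.950; wc +0.090/-0.441 → slack +1.234/-1.441; half-tol=0.266, Σhalf²=0.464264
  +E: nom +35.100 → Σnom=20.150; wc +0.040/-0.040 → slack +1.274/-1.481; half-tol=0.040, Σhalf²=0.465864
  +F: nom +30.030 → Σnom=50.180; wc +0.178/-0.178 → slack +1.452/-1.659; half-tol=0.178, Σhalf²=0.497548
  -G: nom -30.180 → Σnom=20.000; wc +0.020/-0.020 → slack +1.472/-1.679; half-tol=0.020, Σhalf²=0.497948
  -H: nom -28.800 → Σnom=-8.800; wc +0.360/-0.290 → slack +1.832/-1.969; half-tol=0.325, Σhalf²=0.603573
  +I: nom +36.300 → Σnom=27.500; wc +0.310/-0.360 → slack +2.142/-2.329; half-tol=0.335, Σhalf²=0.715798
Nominal = 27.500. Worst-case = [27.500 - 2.329, 27.500 + 2.142] = [25.171, 29.642]. RSS = √0.715798 = 0.846.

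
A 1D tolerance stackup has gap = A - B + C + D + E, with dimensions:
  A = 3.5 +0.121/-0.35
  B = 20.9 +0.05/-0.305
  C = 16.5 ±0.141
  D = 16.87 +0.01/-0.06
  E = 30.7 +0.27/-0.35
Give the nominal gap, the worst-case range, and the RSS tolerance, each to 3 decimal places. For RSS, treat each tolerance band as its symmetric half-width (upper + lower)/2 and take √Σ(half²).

Stack each dimension's contribution:
  +A: nom +3.500 → Σnom=3.500; wc +0.121/-0.350 → slack +0.121/-0.350; half-tol=0.235, Σhalf²=0.055460
  -B: nom -20.900 → Σnom=-17.400; wc +0.305/-0.050 → slack +0.426/-0.400; half-tol=0.177, Σhalf²=0.086967
  +C: nom +16.500 → Σnom=-0.900; wc +0.141/-0.141 → slack +0.567/-0.541; half-tol=0.141, Σhalf²=0.106847
  +D: nom +16.870 → Σnom=15.970; wc +0.010/-0.060 → slack +0.577/-0.601; half-tol=0.035, Σhalf²=0.108073
  +E: nom +30.700 → Σnom=46.670; wc +0.270/-0.350 → slack +0.847/-0.951; half-tol=0.310, Σhalf²=0.204173
Nominal = 46.670. Worst-case = [46.670 - 0.951, 46.670 + 0.847] = [45.719, 47.517]. RSS = √0.204173 = 0.452.

nominal=46.670 wc=[45.719,47.517] rss=0.452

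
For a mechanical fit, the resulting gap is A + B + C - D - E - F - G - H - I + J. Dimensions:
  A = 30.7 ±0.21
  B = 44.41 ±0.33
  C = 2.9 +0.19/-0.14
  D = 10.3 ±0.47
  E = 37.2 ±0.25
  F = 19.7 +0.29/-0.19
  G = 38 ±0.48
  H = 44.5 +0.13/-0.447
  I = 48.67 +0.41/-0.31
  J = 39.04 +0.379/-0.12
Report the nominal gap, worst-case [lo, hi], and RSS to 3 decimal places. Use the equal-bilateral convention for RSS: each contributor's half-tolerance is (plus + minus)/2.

Stack each dimension's contribution:
  +A: nom +30.700 → Σnom=30.700; wc +0.210/-0.210 → slack +0.210/-0.210; half-tol=0.210, Σhalf²=0.044100
  +B: nom +44.410 → Σnom=75.110; wc +0.330/-0.330 → slack +0.540/-0.540; half-tol=0.330, Σhalf²=0.153000
  +C: nom +2.900 → Σnom=78.010; wc +0.190/-0.140 → slack +0.730/-0.680; half-tol=0.165, Σhalf²=0.180225
  -D: nom -10.300 → Σnom=67.710; wc +0.470/-0.470 → slack +1.200/-1.150; half-tol=0.470, Σhalf²=0.401125
  -E: nom -37.200 → Σnom=30.510; wc +0.250/-0.250 → slack +1.450/-1.400; half-tol=0.250, Σhalf²=0.463625
  -F: nom -19.700 → Σnom=10.810; wc +0.190/-0.290 → slack +1.640/-1.690; half-tol=0.240, Σhalf²=0.521225
  -G: nom -38.000 → Σnom=-27.190; wc +0.480/-0.480 → slack +2.120/-2.170; half-tol=0.480, Σhalf²=0.751625
  -H: nom -44.500 → Σnom=-71.690; wc +0.447/-0.130 → slack +2.567/-2.300; half-tol=0.288, Σhalf²=0.834857
  -I: nom -48.670 → Σnom=-120.360; wc +0.310/-0.410 → slack +2.877/-2.710; half-tol=0.360, Σhalf²=0.964457
  +J: nom +39.040 → Σnom=-81.320; wc +0.379/-0.120 → slack +3.256/-2.830; half-tol=0.249, Σhalf²=1.026707
Nominal = -81.320. Worst-case = [-81.320 - 2.830, -81.320 + 3.256] = [-84.150, -78.064]. RSS = √1.026707 = 1.013.

nominal=-81.320 wc=[-84.150,-78.064] rss=1.013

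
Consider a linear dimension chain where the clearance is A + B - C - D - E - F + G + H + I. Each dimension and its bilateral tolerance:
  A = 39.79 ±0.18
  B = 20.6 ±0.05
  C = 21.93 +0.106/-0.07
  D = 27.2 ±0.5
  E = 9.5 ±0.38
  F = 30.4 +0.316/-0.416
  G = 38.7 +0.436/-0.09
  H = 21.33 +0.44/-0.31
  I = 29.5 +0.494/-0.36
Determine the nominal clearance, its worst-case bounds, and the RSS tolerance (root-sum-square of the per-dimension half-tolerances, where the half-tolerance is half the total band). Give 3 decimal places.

nominal=60.890 wc=[58.598,63.856] rss=0.981

Stack each dimension's contribution:
  +A: nom +39.790 → Σnom=39.790; wc +0.180/-0.180 → slack +0.180/-0.180; half-tol=0.180, Σhalf²=0.032400
  +B: nom +20.600 → Σnom=60.390; wc +0.050/-0.050 → slack +0.230/-0.230; half-tol=0.050, Σhalf²=0.034900
  -C: nom -21.930 → Σnom=38.460; wc +0.070/-0.106 → slack +0.300/-0.336; half-tol=0.088, Σhalf²=0.042644
  -D: nom -27.200 → Σnom=11.260; wc +0.500/-0.500 → slack +0.800/-0.836; half-tol=0.500, Σhalf²=0.292644
  -E: nom -9.500 → Σnom=1.760; wc +0.380/-0.380 → slack +1.180/-1.216; half-tol=0.380, Σhalf²=0.437044
  -F: nom -30.400 → Σnom=-28.640; wc +0.416/-0.316 → slack +1.596/-1.532; half-tol=0.366, Σhalf²=0.571000
  +G: nom +38.700 → Σnom=10.060; wc +0.436/-0.090 → slack +2.032/-1.622; half-tol=0.263, Σhalf²=0.640169
  +H: nom +21.330 → Σnom=31.390; wc +0.440/-0.310 → slack +2.472/-1.932; half-tol=0.375, Σhalf²=0.780794
  +I: nom +29.500 → Σnom=60.890; wc +0.494/-0.360 → slack +2.966/-2.292; half-tol=0.427, Σhalf²=0.963123
Nominal = 60.890. Worst-case = [60.890 - 2.292, 60.890 + 2.966] = [58.598, 63.856]. RSS = √0.963123 = 0.981.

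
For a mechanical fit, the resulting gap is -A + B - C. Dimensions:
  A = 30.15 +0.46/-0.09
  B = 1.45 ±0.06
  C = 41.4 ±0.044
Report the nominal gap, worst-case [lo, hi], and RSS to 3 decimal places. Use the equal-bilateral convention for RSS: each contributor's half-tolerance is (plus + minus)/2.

Stack each dimension's contribution:
  -A: nom -30.150 → Σnom=-30.150; wc +0.090/-0.460 → slack +0.090/-0.460; half-tol=0.275, Σhalf²=0.075625
  +B: nom +1.450 → Σnom=-28.700; wc +0.060/-0.060 → slack +0.150/-0.520; half-tol=0.060, Σhalf²=0.079225
  -C: nom -41.400 → Σnom=-70.100; wc +0.044/-0.044 → slack +0.194/-0.564; half-tol=0.044, Σhalf²=0.081161
Nominal = -70.100. Worst-case = [-70.100 - 0.564, -70.100 + 0.194] = [-70.664, -69.906]. RSS = √0.081161 = 0.285.

nominal=-70.100 wc=[-70.664,-69.906] rss=0.285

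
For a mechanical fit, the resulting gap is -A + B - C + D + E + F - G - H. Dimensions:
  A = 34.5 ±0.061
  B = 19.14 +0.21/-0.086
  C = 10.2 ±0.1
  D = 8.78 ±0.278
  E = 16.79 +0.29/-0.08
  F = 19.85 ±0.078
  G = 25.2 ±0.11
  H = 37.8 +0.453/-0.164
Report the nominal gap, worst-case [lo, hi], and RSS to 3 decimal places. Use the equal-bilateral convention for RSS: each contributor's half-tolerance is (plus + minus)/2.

nominal=-43.140 wc=[-44.386,-41.849] rss=0.510

Stack each dimension's contribution:
  -A: nom -34.500 → Σnom=-34.500; wc +0.061/-0.061 → slack +0.061/-0.061; half-tol=0.061, Σhalf²=0.003721
  +B: nom +19.140 → Σnom=-15.360; wc +0.210/-0.086 → slack +0.271/-0.147; half-tol=0.148, Σhalf²=0.025625
  -C: nom -10.200 → Σnom=-25.560; wc +0.100/-0.100 → slack +0.371/-0.247; half-tol=0.100, Σhalf²=0.035625
  +D: nom +8.780 → Σnom=-16.780; wc +0.278/-0.278 → slack +0.649/-0.525; half-tol=0.278, Σhalf²=0.112909
  +E: nom +16.790 → Σnom=0.010; wc +0.290/-0.080 → slack +0.939/-0.605; half-tol=0.185, Σhalf²=0.147134
  +F: nom +19.850 → Σnom=19.860; wc +0.078/-0.078 → slack +1.017/-0.683; half-tol=0.078, Σhalf²=0.153218
  -G: nom -25.200 → Σnom=-5.340; wc +0.110/-0.110 → slack +1.127/-0.793; half-tol=0.110, Σhalf²=0.165318
  -H: nom -37.800 → Σnom=-43.140; wc +0.164/-0.453 → slack +1.291/-1.246; half-tol=0.308, Σhalf²=0.260490
Nominal = -43.140. Worst-case = [-43.140 - 1.246, -43.140 + 1.291] = [-44.386, -41.849]. RSS = √0.260490 = 0.510.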